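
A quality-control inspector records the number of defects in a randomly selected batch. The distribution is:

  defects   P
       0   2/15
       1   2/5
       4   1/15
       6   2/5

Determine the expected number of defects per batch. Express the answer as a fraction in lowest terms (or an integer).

E[X] = (2/15)·0 + (2/5)·1 + (1/15)·4 + (2/5)·6
     = 46/15

46/15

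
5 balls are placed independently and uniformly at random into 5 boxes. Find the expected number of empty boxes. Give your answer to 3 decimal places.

Let Xⱼ=1 if box j is empty. P(Xⱼ=1) = ((5-1)/5)^5 = 1024/3125.
By linearity, E[#empty] = 5·1024/3125 = 1024/625.
≈ 1.638

1.638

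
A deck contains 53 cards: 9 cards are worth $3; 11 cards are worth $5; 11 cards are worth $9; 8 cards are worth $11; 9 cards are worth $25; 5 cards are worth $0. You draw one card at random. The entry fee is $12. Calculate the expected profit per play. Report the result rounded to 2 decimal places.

-$2.68

E[payout] = (9/53)·3 + (11/53)·5 + (11/53)·9 + (8/53)·11 + (9/53)·25 + (5/53)·0 = 494/53
Expected profit = 494/53 − 12 = -142/53 ≈ -$2.68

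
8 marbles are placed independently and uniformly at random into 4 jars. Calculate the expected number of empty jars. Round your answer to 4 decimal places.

Let Xⱼ=1 if jar j is empty. P(Xⱼ=1) = ((4-1)/4)^8 = 6561/65536.
By linearity, E[#empty] = 4·6561/65536 = 6561/16384.
≈ 0.4005

0.4005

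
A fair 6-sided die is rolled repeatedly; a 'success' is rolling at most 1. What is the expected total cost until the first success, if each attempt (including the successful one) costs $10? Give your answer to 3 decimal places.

E[#attempts] = 1/p = 6; E[cost] = 10·6 = 60.
≈ 60.000

$60.000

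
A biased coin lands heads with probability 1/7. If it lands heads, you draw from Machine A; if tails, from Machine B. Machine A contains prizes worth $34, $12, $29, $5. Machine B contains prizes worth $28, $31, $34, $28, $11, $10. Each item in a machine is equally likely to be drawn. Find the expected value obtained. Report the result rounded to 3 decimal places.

E[X | Machine A] = (34 + 12 + 29 + 5)/4 = 20
E[X | Machine B] = (28 + 31 + 34 + 28 + 11 + 10)/6 = 71/3
E[X] = (1/7)·20 + (6/7)·71/3 = 162/7 ≈ 23.143

$23.143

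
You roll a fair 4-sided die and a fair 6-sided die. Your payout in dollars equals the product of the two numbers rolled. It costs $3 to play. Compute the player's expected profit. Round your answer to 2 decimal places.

Distribution of the product of the two numbers rolled: 1 w.p. 1/24, 2 w.p. 1/12, 3 w.p. 1/12, 4 w.p. 1/8, 5 w.p. 1/24, 6 w.p. 1/8, …
E[payout] = (1/24)·1 + (1/12)·2 + (1/12)·3 + (1/8)·4 + (1/24)·5 + (1/8)·6 + (1/12)·8 + (1/24)·9 + (1/24)·10 + (1/8)·12 + (1/24)·15 + (1/24)·16 + (1/24)·18 + (1/24)·20 + (1/24)·24 = 35/4
Expected profit = 35/4 − 3 = 23/4 ≈ $5.75

$5.75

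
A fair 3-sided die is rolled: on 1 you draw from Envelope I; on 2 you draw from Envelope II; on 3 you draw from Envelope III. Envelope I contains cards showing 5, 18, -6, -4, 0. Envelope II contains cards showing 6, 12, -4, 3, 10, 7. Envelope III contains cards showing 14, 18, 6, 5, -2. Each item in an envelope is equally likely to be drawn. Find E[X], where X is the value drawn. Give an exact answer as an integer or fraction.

E[X | Envelope I] = (5 + 18 − 6 − 4 + 0)/5 = 13/5
E[X | Envelope II] = (6 + 12 − 4 + 3 + 10 + 7)/6 = 17/3
E[X | Envelope III] = (14 + 18 + 6 + 5 − 2)/5 = 41/5
E[X] = (1/3)·13/5 + (1/3)·17/3 + (1/3)·41/5 = 247/45

247/45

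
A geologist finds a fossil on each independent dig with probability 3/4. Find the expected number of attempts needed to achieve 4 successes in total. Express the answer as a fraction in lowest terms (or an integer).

16/3

By linearity (sum of 4 independent geometric waits), E[trials] = 4/p = 4/(3/4) = 16/3.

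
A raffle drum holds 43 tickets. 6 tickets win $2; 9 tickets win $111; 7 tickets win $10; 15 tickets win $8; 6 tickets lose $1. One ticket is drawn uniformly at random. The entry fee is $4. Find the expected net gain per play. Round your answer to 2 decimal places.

$23.79

E[payout] = (6/43)·2 + (9/43)·111 + (7/43)·10 + (15/43)·8 + (6/43)·(-1) = 1195/43
Expected profit = 1195/43 − 4 = 1023/43 ≈ $23.79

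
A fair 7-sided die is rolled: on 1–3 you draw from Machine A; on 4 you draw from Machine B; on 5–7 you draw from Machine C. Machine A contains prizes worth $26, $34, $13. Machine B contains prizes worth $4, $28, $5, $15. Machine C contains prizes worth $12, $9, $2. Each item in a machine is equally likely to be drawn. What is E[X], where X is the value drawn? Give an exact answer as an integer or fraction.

109/7 dollars

E[X | Machine A] = (26 + 34 + 13)/3 = 73/3
E[X | Machine B] = (4 + 28 + 5 + 15)/4 = 13
E[X | Machine C] = (12 + 9 + 2)/3 = 23/3
E[X] = (3/7)·73/3 + (1/7)·13 + (3/7)·23/3 = 109/7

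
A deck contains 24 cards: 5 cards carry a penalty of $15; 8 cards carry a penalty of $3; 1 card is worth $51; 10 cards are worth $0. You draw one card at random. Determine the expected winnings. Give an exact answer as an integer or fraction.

E[payout] = (5/24)·(-15) + (8/24)·(-3) + (1/24)·51 + (10/24)·0 = -2

-$2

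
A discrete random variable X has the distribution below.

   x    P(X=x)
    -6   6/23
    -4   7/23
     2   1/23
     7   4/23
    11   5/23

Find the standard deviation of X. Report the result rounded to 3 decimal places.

6.959

E[X] = 21/23, E[X²] = 1133/23
Var(X) = E[X²] − (E[X])² = 1133/23 − 441/529 = 25618/529
SD(X) = √(25618/529) ≈ 6.959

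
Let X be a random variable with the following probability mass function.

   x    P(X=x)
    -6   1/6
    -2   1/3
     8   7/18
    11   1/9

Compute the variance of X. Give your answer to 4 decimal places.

E[X] = (1/6)·(-6) + (1/3)·(-2) + (7/18)·8 + (1/9)·11 = 8/3
E[X²] = (1/6)·36 + (1/3)·4 + (7/18)·64 + (1/9)·121 = 137/3
Var(X) = 137/3 − (8/3)² = 347/9 ≈ 38.5556

38.5556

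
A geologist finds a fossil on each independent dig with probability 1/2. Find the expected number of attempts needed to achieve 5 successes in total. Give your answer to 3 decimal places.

By linearity (sum of 5 independent geometric waits), E[trials] = 5/p = 5/(1/2) = 10.
≈ 10.000

10.000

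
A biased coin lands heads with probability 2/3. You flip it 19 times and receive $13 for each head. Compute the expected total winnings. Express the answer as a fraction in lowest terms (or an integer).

494/3 dollars

E[#heads] = 19·2/3 = 38/3 (linearity over flips).
E[winnings] = 13·38/3 = 494/3.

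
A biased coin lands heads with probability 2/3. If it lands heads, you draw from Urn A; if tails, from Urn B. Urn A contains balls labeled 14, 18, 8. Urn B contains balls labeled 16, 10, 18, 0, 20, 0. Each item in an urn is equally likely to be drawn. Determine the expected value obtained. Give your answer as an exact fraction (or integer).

112/9

E[X | Urn A] = (14 + 18 + 8)/3 = 40/3
E[X | Urn B] = (16 + 10 + 18 + 0 + 20 + 0)/6 = 32/3
E[X] = (2/3)·40/3 + (1/3)·32/3 = 112/9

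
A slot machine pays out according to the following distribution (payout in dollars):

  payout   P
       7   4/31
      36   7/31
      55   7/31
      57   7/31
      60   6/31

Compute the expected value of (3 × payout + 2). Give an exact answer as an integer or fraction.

4334/31

E[3x+2] = (4/31)·23 + (7/31)·110 + (7/31)·167 + (7/31)·173 + (6/31)·182
     = 4334/31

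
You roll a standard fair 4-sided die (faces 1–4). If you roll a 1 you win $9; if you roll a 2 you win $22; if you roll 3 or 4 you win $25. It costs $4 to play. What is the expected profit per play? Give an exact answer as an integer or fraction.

65/4 dollars

E[payout] = (1/4)·9 + (1/4)·22 + (1/2)·25 = 81/4
Expected profit = 81/4 − 4 = 65/4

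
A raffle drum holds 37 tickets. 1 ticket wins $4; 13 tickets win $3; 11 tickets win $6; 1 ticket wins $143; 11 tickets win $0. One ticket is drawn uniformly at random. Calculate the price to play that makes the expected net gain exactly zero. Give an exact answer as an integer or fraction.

252/37 dollars

E[payout] = (1/37)·4 + (13/37)·3 + (11/37)·6 + (1/37)·143 + (11/37)·0 = 252/37
Fair fee = E[payout] = 252/37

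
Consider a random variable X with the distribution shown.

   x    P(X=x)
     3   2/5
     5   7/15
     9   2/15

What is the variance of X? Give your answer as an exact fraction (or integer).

824/225

E[X] = (2/5)·3 + (7/15)·5 + (2/15)·9 = 71/15
E[X²] = (2/5)·9 + (7/15)·25 + (2/15)·81 = 391/15
Var(X) = 391/15 − (71/15)² = 824/225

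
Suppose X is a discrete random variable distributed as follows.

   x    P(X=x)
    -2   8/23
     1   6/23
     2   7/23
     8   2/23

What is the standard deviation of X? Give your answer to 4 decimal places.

E[X] = 20/23, E[X²] = 194/23
Var(X) = E[X²] − (E[X])² = 194/23 − 400/529 = 4062/529
SD(X) = √(4062/529) ≈ 2.7710

2.7710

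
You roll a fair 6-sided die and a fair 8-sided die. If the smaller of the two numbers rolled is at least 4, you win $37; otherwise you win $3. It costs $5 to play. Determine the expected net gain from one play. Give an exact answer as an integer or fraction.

E[payout] = (11/16)·3 + (5/16)·37 = 109/8
Expected profit = 109/8 − 5 = 69/8

69/8 dollars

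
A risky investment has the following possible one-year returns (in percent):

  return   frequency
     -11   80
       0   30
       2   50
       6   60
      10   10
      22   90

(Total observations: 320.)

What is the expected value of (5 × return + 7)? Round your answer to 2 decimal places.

Total = 320, so P(return=-11) = 80/320, etc.
E[5x+7] = (1/4)·(-48) + (3/32)·7 + (5/32)·17 + (3/16)·37 + (1/32)·57 + (9/32)·117
     = 527/16 ≈ 32.94

32.94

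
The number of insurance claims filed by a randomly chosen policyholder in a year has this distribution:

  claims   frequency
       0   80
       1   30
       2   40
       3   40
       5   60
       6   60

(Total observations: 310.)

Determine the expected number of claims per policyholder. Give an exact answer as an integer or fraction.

89/31

Total = 310, so P(claims=0) = 80/310, etc.
E[X] = (8/31)·0 + (3/31)·1 + (4/31)·2 + (4/31)·3 + (6/31)·5 + (6/31)·6
     = 89/31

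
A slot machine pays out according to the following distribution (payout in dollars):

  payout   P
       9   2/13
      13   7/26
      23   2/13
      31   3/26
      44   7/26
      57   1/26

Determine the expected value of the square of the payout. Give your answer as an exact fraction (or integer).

23307/26

E[X²] = (2/13)·81 + (7/26)·169 + (2/13)·529 + (3/26)·961 + (7/26)·1936 + (1/26)·3249
     = 23307/26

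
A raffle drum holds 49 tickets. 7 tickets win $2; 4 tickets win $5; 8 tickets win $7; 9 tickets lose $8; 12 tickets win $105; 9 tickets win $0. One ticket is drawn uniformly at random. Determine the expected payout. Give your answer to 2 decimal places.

E[payout] = (7/49)·2 + (4/49)·5 + (8/49)·7 + (9/49)·(-8) + (12/49)·105 + (9/49)·0 = 1278/49
≈ $26.08

$26.08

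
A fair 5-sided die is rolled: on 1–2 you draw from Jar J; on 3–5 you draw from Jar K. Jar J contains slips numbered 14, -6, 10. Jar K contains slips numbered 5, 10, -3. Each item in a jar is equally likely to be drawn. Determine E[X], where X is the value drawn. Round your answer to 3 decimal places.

4.800

E[X | Jar J] = (14 − 6 + 10)/3 = 6
E[X | Jar K] = (5 + 10 − 3)/3 = 4
E[X] = (2/5)·6 + (3/5)·4 = 24/5 ≈ 4.800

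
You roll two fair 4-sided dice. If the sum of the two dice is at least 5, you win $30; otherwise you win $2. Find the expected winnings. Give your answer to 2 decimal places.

$19.50

E[payout] = (3/8)·2 + (5/8)·30 = 39/2
≈ $19.50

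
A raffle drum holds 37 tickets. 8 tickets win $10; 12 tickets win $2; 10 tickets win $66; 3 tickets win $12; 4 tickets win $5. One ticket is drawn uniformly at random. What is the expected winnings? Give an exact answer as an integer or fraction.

E[payout] = (8/37)·10 + (12/37)·2 + (10/37)·66 + (3/37)·12 + (4/37)·5 = 820/37

820/37 dollars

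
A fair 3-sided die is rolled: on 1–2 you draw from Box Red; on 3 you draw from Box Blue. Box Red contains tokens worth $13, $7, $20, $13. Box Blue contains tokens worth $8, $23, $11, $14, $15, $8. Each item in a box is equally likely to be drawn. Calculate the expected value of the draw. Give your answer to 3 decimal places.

E[X | Box Red] = (13 + 7 + 20 + 13)/4 = 53/4
E[X | Box Blue] = (8 + 23 + 11 + 14 + 15 + 8)/6 = 79/6
E[X] = (2/3)·53/4 + (1/3)·79/6 = 119/9 ≈ 13.222

$13.222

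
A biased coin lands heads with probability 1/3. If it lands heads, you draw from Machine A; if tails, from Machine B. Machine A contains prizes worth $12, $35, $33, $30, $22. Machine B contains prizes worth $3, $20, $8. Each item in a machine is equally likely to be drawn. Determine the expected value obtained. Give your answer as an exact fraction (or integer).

706/45 dollars

E[X | Machine A] = (12 + 35 + 33 + 30 + 22)/5 = 132/5
E[X | Machine B] = (3 + 20 + 8)/3 = 31/3
E[X] = (1/3)·132/5 + (2/3)·31/3 = 706/45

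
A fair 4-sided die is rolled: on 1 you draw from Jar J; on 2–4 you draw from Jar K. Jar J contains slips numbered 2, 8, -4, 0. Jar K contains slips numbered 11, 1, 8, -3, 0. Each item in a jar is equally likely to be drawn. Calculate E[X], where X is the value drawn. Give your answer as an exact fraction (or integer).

E[X | Jar J] = (2 + 8 − 4 + 0)/4 = 3/2
E[X | Jar K] = (11 + 1 + 8 − 3 + 0)/5 = 17/5
E[X] = (1/4)·3/2 + (3/4)·17/5 = 117/40

117/40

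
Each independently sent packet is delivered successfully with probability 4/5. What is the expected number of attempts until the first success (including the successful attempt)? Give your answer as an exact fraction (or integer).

For a geometric distribution, E[trials] = 1/p = 1/(4/5) = 5/4.

5/4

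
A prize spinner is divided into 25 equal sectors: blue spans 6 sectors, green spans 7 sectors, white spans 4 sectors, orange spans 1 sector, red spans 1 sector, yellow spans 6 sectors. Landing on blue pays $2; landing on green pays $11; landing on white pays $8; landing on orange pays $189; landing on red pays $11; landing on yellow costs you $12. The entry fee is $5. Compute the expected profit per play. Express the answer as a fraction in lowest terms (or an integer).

124/25 dollars

E[payout] = (6/25)·2 + (7/25)·11 + (4/25)·8 + (1/25)·189 + (1/25)·11 + (6/25)·(-12) = 249/25
Expected profit = 249/25 − 5 = 124/25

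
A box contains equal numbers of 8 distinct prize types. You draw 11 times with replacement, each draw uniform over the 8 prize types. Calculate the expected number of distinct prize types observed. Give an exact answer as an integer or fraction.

6612607849/1073741824

Let Xⱼ=1 if type j appears at least once. P(Xⱼ=1) = 1 − ((8−1)/8)^11 = 6612607849/8589934592.
E[#distinct] = 8·6612607849/8589934592 = 6612607849/1073741824.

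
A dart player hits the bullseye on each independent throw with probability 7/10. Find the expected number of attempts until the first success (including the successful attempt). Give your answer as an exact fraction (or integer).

10/7

For a geometric distribution, E[trials] = 1/p = 1/(7/10) = 10/7.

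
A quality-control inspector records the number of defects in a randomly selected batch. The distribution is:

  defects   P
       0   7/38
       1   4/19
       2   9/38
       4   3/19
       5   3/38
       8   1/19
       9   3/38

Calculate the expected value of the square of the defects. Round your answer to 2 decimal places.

15.42

E[X²] = (7/38)·0 + (4/19)·1 + (9/38)·4 + (3/19)·16 + (3/38)·25 + (1/19)·64 + (3/38)·81
     = 293/19 ≈ 15.42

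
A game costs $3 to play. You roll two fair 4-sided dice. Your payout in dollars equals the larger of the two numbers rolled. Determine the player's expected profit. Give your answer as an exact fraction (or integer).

Distribution of the larger of the two numbers rolled: 1 w.p. 1/16, 2 w.p. 3/16, 3 w.p. 5/16, 4 w.p. 7/16
E[payout] = (1/16)·1 + (3/16)·2 + (5/16)·3 + (7/16)·4 = 25/8
Expected profit = 25/8 − 3 = 1/8

1/8 dollars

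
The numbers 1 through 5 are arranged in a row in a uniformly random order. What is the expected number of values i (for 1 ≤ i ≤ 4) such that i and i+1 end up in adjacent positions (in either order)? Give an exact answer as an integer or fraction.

For each i ∈ {1,…,4}, let Xᵢ = 1 if i and i+1 are adjacent. P(Xᵢ=1) = 2·(5−1)!/5! = 2/5.
By linearity, E[ΣXᵢ] = (4)·(2/5) = 8/5.

8/5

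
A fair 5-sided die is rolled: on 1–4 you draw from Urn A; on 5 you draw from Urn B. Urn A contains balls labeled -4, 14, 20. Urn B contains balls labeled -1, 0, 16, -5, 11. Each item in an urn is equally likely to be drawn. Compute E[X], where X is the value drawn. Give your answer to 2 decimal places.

8.84

E[X | Urn A] = (-4 + 14 + 20)/3 = 10
E[X | Urn B] = (-1 + 0 + 16 − 5 + 11)/5 = 21/5
E[X] = (4/5)·10 + (1/5)·21/5 = 221/25 ≈ 8.84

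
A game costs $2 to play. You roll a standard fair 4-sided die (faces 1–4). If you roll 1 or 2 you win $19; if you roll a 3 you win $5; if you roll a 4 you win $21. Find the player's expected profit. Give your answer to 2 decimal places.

$14.00

E[payout] = (1/4)·5 + (1/2)·19 + (1/4)·21 = 16
Expected profit = 16 − 2 = 14 ≈ $14.00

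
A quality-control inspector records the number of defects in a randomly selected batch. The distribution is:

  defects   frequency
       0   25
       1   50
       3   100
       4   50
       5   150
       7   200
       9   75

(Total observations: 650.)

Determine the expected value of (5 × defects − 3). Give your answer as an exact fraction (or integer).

Total = 650, so P(defects=0) = 25/650, etc.
E[5x-3] = (1/26)·(-3) + (1/13)·2 + (2/13)·12 + (1/13)·17 + (3/13)·22 + (4/13)·32 + (3/26)·42
     = 597/26

597/26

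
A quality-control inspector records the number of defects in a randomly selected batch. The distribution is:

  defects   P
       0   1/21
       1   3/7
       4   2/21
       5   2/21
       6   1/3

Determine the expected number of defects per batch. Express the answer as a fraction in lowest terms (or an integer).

23/7

E[X] = (1/21)·0 + (3/7)·1 + (2/21)·4 + (2/21)·5 + (1/3)·6
     = 23/7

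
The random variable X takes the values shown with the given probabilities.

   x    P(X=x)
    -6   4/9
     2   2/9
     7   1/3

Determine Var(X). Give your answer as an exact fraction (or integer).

E[X] = (4/9)·(-6) + (2/9)·2 + (1/3)·7 = 1/9
E[X²] = (4/9)·36 + (2/9)·4 + (1/3)·49 = 299/9
Var(X) = 299/9 − (1/9)² = 2690/81

2690/81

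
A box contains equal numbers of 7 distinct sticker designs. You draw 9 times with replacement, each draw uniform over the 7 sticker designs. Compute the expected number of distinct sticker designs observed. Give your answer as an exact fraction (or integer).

Let Xⱼ=1 if type j appears at least once. P(Xⱼ=1) = 1 − ((7−1)/7)^9 = 30275911/40353607.
E[#distinct] = 7·30275911/40353607 = 30275911/5764801.

30275911/5764801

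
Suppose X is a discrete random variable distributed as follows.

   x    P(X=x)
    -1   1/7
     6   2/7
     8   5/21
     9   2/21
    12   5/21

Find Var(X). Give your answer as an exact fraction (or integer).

7040/441

E[X] = (1/7)·(-1) + (2/7)·6 + (5/21)·8 + (2/21)·9 + (5/21)·12 = 151/21
E[X²] = (1/7)·1 + (2/7)·36 + (5/21)·64 + (2/21)·81 + (5/21)·144 = 203/3
Var(X) = 203/3 − (151/21)² = 7040/441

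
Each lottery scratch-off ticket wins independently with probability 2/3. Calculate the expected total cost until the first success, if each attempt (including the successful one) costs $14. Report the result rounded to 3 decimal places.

E[#attempts] = 1/p = 3/2; E[cost] = 14·3/2 = 21.
≈ 21.000

$21.000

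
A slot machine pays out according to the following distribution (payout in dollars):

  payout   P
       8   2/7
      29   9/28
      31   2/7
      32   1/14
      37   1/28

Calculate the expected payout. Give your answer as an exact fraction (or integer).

337/14 dollars

E[X] = (2/7)·8 + (9/28)·29 + (2/7)·31 + (1/14)·32 + (1/28)·37
     = 337/14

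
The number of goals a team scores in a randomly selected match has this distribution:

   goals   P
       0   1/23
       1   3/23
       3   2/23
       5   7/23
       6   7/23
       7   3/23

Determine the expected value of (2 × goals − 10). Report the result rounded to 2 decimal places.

-0.70

E[2x-10] = (1/23)·(-10) + (3/23)·(-8) + (2/23)·(-4) + (7/23)·0 + (7/23)·2 + (3/23)·4
     = -16/23 ≈ -0.70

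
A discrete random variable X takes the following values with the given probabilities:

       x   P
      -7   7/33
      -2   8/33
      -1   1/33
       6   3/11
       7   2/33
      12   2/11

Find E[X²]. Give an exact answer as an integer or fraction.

554/11

E[X²] = (7/33)·49 + (8/33)·4 + (1/33)·1 + (3/11)·36 + (2/33)·49 + (2/11)·144
     = 554/11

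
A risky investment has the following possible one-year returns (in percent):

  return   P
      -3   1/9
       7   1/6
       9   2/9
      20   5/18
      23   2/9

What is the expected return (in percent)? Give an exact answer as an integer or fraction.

27/2

E[X] = (1/9)·(-3) + (1/6)·7 + (2/9)·9 + (5/18)·20 + (2/9)·23
     = 27/2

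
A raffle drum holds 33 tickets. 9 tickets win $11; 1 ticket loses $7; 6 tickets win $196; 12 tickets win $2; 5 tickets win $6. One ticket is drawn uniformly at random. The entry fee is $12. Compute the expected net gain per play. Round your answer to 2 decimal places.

E[payout] = (9/33)·11 + (1/33)·(-7) + (6/33)·196 + (12/33)·2 + (5/33)·6 = 1322/33
Expected profit = 1322/33 − 12 = 926/33 ≈ $28.06

$28.06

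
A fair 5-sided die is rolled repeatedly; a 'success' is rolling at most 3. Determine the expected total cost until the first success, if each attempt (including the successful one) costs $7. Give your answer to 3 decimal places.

$11.667

E[#attempts] = 1/p = 5/3; E[cost] = 7·5/3 = 35/3.
≈ 11.667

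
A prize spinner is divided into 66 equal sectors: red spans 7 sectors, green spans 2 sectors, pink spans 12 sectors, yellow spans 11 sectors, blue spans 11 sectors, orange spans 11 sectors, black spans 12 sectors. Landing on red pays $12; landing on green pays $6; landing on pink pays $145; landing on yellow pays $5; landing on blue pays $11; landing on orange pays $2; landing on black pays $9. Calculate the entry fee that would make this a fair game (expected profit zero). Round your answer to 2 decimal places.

E[payout] = (7/66)·12 + (2/66)·6 + (12/66)·145 + (11/66)·5 + (11/66)·11 + (11/66)·2 + (12/66)·9 = 357/11
Fair fee = E[payout] = 357/11 ≈ $32.45

$32.45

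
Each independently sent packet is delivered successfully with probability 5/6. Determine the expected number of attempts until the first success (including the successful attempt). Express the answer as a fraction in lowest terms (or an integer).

6/5

For a geometric distribution, E[trials] = 1/p = 1/(5/6) = 6/5.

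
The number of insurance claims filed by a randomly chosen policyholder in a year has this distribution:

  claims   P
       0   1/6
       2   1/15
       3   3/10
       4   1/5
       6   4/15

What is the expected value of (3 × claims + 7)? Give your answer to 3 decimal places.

E[3x+7] = (1/6)·7 + (1/15)·13 + (3/10)·16 + (1/5)·19 + (4/15)·25
     = 173/10 ≈ 17.300

17.300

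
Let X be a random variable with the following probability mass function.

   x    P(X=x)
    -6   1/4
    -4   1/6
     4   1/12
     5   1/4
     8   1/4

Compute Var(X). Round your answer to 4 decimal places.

E[X] = (1/4)·(-6) + (1/6)·(-4) + (1/12)·4 + (1/4)·5 + (1/4)·8 = 17/12
E[X²] = (1/4)·36 + (1/6)·16 + (1/12)·16 + (1/4)·25 + (1/4)·64 = 141/4
Var(X) = 141/4 − (17/12)² = 4787/144 ≈ 33.2431

33.2431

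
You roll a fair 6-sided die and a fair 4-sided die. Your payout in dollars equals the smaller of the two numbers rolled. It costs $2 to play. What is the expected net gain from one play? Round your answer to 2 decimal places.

Distribution of the smaller of the two numbers rolled: 1 w.p. 3/8, 2 w.p. 7/24, 3 w.p. 5/24, 4 w.p. 1/8
E[payout] = (3/8)·1 + (7/24)·2 + (5/24)·3 + (1/8)·4 = 25/12
Expected profit = 25/12 − 2 = 1/12 ≈ $0.08

$0.08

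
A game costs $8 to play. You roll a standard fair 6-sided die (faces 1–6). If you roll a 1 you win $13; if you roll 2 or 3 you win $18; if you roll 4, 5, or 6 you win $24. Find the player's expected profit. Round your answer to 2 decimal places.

$12.17

E[payout] = (1/6)·13 + (1/3)·18 + (1/2)·24 = 121/6
Expected profit = 121/6 − 8 = 73/6 ≈ $12.17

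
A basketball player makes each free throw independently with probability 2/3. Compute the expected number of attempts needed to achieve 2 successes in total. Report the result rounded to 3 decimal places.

By linearity (sum of 2 independent geometric waits), E[trials] = 2/p = 2/(2/3) = 3.
≈ 3.000

3.000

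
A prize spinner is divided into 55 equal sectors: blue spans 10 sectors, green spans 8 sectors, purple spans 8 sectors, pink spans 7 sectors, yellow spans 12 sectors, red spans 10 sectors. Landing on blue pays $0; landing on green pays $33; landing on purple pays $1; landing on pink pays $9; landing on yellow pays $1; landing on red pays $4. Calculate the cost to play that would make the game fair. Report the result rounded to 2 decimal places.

$7.04

E[payout] = (10/55)·0 + (8/55)·33 + (8/55)·1 + (7/55)·9 + (12/55)·1 + (10/55)·4 = 387/55
Fair fee = E[payout] = 387/55 ≈ $7.04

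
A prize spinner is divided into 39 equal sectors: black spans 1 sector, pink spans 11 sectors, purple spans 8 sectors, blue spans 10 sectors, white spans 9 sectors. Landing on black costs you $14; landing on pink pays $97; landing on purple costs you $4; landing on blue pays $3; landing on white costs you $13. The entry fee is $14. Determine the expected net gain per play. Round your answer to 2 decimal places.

$9.95

E[payout] = (1/39)·(-14) + (11/39)·97 + (8/39)·(-4) + (10/39)·3 + (9/39)·(-13) = 934/39
Expected profit = 934/39 − 14 = 388/39 ≈ $9.95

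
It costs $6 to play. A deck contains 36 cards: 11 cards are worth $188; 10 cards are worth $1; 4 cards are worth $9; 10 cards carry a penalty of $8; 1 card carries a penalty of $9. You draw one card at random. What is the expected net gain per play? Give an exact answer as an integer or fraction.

201/4 dollars

E[payout] = (11/36)·188 + (10/36)·1 + (4/36)·9 + (10/36)·(-8) + (1/36)·(-9) = 225/4
Expected profit = 225/4 − 6 = 201/4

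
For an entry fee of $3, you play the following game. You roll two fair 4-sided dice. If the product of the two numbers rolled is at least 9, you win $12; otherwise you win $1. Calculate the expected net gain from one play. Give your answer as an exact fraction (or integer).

E[payout] = (3/4)·1 + (1/4)·12 = 15/4
Expected profit = 15/4 − 3 = 3/4

3/4 dollars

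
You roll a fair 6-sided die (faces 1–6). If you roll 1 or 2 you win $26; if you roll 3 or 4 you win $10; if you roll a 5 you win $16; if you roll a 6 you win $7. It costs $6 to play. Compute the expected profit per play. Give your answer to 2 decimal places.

$9.83

E[payout] = (1/6)·7 + (1/3)·10 + (1/6)·16 + (1/3)·26 = 95/6
Expected profit = 95/6 − 6 = 59/6 ≈ $9.83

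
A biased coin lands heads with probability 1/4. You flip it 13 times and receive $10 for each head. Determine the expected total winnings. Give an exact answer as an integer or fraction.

65/2 dollars

E[#heads] = 13·1/4 = 13/4 (linearity over flips).
E[winnings] = 10·13/4 = 65/2.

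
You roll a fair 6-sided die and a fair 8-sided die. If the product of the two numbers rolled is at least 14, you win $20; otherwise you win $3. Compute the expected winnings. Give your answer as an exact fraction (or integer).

E[payout] = (25/48)·3 + (23/48)·20 = 535/48

535/48 dollars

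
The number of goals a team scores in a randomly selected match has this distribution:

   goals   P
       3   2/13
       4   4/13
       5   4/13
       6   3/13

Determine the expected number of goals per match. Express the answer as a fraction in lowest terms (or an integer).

60/13

E[X] = (2/13)·3 + (4/13)·4 + (4/13)·5 + (3/13)·6
     = 60/13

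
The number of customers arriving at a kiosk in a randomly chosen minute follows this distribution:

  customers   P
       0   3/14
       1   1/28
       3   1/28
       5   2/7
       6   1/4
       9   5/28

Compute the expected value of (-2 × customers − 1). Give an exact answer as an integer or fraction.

-145/14

E[-2x-1] = (3/14)·(-1) + (1/28)·(-3) + (1/28)·(-7) + (2/7)·(-11) + (1/4)·(-13) + (5/28)·(-19)
     = -145/14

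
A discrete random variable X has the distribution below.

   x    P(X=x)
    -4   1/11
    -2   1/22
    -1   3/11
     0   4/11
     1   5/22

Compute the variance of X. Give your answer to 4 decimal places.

E[X] = (1/11)·(-4) + (1/22)·(-2) + (3/11)·(-1) + (4/11)·0 + (5/22)·1 = -1/2
E[X²] = (1/11)·16 + (1/22)·4 + (3/11)·1 + (4/11)·0 + (5/22)·1 = 47/22
Var(X) = 47/22 − (-1/2)² = 83/44 ≈ 1.8864

1.8864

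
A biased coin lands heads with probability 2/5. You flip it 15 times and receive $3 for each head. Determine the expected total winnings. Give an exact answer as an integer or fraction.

E[#heads] = 15·2/5 = 6 (linearity over flips).
E[winnings] = 3·6 = 18.

$18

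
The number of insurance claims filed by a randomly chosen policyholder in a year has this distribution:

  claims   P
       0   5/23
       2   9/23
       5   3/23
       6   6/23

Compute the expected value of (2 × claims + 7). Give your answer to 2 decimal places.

E[2x+7] = (5/23)·7 + (9/23)·11 + (3/23)·17 + (6/23)·19
     = 13 ≈ 13.00

13.00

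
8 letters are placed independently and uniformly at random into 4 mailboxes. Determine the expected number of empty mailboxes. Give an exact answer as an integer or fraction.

Let Xⱼ=1 if mailbox j is empty. P(Xⱼ=1) = ((4-1)/4)^8 = 6561/65536.
By linearity, E[#empty] = 4·6561/65536 = 6561/16384.

6561/16384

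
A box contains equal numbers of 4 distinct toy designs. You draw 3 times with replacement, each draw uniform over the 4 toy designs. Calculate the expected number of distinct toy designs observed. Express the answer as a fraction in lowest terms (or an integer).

37/16

Let Xⱼ=1 if type j appears at least once. P(Xⱼ=1) = 1 − ((4−1)/4)^3 = 37/64.
E[#distinct] = 4·37/64 = 37/16.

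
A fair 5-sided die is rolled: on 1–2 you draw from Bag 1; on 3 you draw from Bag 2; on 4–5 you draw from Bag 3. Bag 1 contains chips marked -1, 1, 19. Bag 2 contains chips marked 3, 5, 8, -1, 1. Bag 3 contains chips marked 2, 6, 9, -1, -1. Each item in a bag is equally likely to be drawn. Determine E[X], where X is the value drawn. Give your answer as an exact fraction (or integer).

E[X | Bag 1] = (-1 + 1 + 19)/3 = 19/3
E[X | Bag 2] = (3 + 5 + 8 − 1 + 1)/5 = 16/5
E[X | Bag 3] = (2 + 6 + 9 − 1 − 1)/5 = 3
E[X] = (2/5)·19/3 + (1/5)·16/5 + (2/5)·3 = 328/75

328/75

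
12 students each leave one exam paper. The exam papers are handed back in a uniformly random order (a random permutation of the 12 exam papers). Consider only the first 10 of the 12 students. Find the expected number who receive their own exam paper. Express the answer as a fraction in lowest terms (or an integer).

5/6

Let Xᵢ = 1 if person i gets their own exam paper. For each i, P(Xᵢ=1) = 1/12.
By linearity of expectation, E[X₁+…+X_10] = 10·(1/12) = 5/6.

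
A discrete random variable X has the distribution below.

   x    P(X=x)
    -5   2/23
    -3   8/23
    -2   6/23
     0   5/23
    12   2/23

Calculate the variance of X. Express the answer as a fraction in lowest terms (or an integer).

9498/529

E[X] = (2/23)·(-5) + (8/23)·(-3) + (6/23)·(-2) + (5/23)·0 + (2/23)·12 = -22/23
E[X²] = (2/23)·25 + (8/23)·9 + (6/23)·4 + (5/23)·0 + (2/23)·144 = 434/23
Var(X) = 434/23 − (-22/23)² = 9498/529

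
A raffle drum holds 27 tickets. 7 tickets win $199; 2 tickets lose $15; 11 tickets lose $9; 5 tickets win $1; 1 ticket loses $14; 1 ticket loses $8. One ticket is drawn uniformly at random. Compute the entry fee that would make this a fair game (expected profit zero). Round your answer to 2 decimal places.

E[payout] = (7/27)·199 + (2/27)·(-15) + (11/27)·(-9) + (5/27)·1 + (1/27)·(-14) + (1/27)·(-8) = 1247/27
Fair fee = E[payout] = 1247/27 ≈ $46.19

$46.19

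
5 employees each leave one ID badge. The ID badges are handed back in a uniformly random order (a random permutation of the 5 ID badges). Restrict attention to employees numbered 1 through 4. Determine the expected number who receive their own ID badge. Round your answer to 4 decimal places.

Let Xᵢ = 1 if person i gets their own ID badge. For each i, P(Xᵢ=1) = 1/5.
By linearity of expectation, E[X₁+…+X_4] = 4·(1/5) = 4/5.
≈ 0.8000

0.8000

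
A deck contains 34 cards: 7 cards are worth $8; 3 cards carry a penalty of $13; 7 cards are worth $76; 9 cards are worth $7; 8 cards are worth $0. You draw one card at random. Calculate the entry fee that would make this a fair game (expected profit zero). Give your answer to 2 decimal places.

E[payout] = (7/34)·8 + (3/34)·(-13) + (7/34)·76 + (9/34)·7 + (8/34)·0 = 18
Fair fee = E[payout] = 18 ≈ $18.00

$18.00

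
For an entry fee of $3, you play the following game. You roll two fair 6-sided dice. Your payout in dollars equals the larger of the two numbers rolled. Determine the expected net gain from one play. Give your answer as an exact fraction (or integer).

Distribution of the larger of the two numbers rolled: 1 w.p. 1/36, 2 w.p. 1/12, 3 w.p. 5/36, 4 w.p. 7/36, 5 w.p. 1/4, 6 w.p. 11/36
E[payout] = (1/36)·1 + (1/12)·2 + (5/36)·3 + (7/36)·4 + (1/4)·5 + (11/36)·6 = 161/36
Expected profit = 161/36 − 3 = 53/36

53/36 dollars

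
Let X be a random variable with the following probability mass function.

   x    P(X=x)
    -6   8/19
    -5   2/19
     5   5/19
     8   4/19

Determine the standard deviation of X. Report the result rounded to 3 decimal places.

6.151

E[X] = -1/19, E[X²] = 719/19
Var(X) = E[X²] − (E[X])² = 719/19 − 1/361 = 13660/361
SD(X) = √(13660/361) ≈ 6.151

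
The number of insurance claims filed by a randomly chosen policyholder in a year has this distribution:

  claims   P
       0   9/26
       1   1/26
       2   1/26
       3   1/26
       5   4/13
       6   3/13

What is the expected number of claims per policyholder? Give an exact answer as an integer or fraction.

41/13

E[X] = (9/26)·0 + (1/26)·1 + (1/26)·2 + (1/26)·3 + (4/13)·5 + (3/13)·6
     = 41/13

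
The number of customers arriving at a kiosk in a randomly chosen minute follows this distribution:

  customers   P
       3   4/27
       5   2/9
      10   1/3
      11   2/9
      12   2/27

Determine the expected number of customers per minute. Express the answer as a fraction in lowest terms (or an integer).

74/9

E[X] = (4/27)·3 + (2/9)·5 + (1/3)·10 + (2/9)·11 + (2/27)·12
     = 74/9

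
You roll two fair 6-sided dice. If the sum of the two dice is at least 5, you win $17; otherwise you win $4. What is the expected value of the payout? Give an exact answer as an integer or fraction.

89/6 dollars

E[payout] = (1/6)·4 + (5/6)·17 = 89/6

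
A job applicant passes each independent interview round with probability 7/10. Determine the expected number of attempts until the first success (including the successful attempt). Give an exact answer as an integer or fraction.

10/7

For a geometric distribution, E[trials] = 1/p = 1/(7/10) = 10/7.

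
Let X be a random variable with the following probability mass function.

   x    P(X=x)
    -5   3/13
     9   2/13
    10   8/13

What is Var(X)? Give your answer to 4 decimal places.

39.0059

E[X] = (3/13)·(-5) + (2/13)·9 + (8/13)·10 = 83/13
E[X²] = (3/13)·25 + (2/13)·81 + (8/13)·100 = 1037/13
Var(X) = 1037/13 − (83/13)² = 6592/169 ≈ 39.0059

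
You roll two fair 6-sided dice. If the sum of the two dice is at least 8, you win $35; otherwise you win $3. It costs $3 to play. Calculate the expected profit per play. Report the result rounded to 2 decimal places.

$13.33

E[payout] = (7/12)·3 + (5/12)·35 = 49/3
Expected profit = 49/3 − 3 = 40/3 ≈ $13.33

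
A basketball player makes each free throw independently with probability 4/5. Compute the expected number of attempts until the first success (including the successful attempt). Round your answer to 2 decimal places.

For a geometric distribution, E[trials] = 1/p = 1/(4/5) = 5/4.
≈ 1.25

1.25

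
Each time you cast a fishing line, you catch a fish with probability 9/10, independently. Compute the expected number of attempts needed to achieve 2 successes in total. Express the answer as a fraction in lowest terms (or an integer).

By linearity (sum of 2 independent geometric waits), E[trials] = 2/p = 2/(9/10) = 20/9.

20/9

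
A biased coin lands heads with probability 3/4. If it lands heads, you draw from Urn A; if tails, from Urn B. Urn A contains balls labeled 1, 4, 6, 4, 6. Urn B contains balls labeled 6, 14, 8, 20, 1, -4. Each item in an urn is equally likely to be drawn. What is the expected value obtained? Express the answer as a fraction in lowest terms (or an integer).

201/40

E[X | Urn A] = (1 + 4 + 6 + 4 + 6)/5 = 21/5
E[X | Urn B] = (6 + 14 + 8 + 20 + 1 − 4)/6 = 15/2
E[X] = (3/4)·21/5 + (1/4)·15/2 = 201/40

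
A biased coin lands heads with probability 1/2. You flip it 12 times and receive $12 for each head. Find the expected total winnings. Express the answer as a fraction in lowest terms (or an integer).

E[#heads] = 12·1/2 = 6 (linearity over flips).
E[winnings] = 12·6 = 72.

$72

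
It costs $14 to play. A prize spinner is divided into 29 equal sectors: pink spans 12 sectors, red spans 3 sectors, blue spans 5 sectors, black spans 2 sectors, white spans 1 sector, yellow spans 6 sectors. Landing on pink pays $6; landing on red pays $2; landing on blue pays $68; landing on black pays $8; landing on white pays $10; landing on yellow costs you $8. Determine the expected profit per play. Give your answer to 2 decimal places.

-$0.34

E[payout] = (12/29)·6 + (3/29)·2 + (5/29)·68 + (2/29)·8 + (1/29)·10 + (6/29)·(-8) = 396/29
Expected profit = 396/29 − 14 = -10/29 ≈ -$0.34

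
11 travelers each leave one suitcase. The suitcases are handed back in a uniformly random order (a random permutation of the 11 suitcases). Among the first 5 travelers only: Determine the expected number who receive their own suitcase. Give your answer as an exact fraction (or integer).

Let Xᵢ = 1 if person i gets their own suitcase. For each i, P(Xᵢ=1) = 1/11.
By linearity of expectation, E[X₁+…+X_5] = 5·(1/11) = 5/11.

5/11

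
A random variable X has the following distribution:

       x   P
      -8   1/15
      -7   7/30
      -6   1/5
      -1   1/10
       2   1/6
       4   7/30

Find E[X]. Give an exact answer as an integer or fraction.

-11/5

E[X] = (1/15)·(-8) + (7/30)·(-7) + (1/5)·(-6) + (1/10)·(-1) + (1/6)·2 + (7/30)·4
     = -11/5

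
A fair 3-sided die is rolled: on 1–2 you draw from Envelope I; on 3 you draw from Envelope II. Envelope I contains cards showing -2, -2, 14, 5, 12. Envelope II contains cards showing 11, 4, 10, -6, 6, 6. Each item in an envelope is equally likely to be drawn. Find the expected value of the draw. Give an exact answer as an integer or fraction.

479/90

E[X | Envelope I] = (-2 − 2 + 14 + 5 + 12)/5 = 27/5
E[X | Envelope II] = (11 + 4 + 10 − 6 + 6 + 6)/6 = 31/6
E[X] = (2/3)·27/5 + (1/3)·31/6 = 479/90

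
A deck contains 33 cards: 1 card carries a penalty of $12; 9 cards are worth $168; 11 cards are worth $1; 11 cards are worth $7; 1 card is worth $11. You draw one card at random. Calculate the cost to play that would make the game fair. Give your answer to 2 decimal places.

$48.45

E[payout] = (1/33)·(-12) + (9/33)·168 + (11/33)·1 + (11/33)·7 + (1/33)·11 = 533/11
Fair fee = E[payout] = 533/11 ≈ $48.45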